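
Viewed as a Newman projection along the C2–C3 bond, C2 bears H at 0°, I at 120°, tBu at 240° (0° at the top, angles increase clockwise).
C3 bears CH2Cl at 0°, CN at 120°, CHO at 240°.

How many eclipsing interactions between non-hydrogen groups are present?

Non-H eclipsing pairs: I(120°)/CN(120°); tBu(240°)/CHO(240°) — 2 interactions.

2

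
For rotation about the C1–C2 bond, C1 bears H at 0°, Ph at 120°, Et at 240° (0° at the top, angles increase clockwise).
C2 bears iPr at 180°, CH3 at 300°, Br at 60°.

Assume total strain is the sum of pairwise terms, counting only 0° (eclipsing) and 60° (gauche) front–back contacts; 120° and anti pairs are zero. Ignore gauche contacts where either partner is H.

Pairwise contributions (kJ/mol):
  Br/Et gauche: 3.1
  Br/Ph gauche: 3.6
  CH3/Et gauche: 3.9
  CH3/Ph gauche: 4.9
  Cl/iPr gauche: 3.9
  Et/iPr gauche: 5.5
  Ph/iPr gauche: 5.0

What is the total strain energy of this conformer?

This conformer (staggered): Ph(120°)/iPr(180°) gauche 5.0; Ph(120°)/Br(60°) gauche 3.6; Et(240°)/iPr(180°) gauche 5.5; Et(240°)/CH3(300°) gauche 3.9 → 18.0 kJ/mol.

18.0 kJ/mol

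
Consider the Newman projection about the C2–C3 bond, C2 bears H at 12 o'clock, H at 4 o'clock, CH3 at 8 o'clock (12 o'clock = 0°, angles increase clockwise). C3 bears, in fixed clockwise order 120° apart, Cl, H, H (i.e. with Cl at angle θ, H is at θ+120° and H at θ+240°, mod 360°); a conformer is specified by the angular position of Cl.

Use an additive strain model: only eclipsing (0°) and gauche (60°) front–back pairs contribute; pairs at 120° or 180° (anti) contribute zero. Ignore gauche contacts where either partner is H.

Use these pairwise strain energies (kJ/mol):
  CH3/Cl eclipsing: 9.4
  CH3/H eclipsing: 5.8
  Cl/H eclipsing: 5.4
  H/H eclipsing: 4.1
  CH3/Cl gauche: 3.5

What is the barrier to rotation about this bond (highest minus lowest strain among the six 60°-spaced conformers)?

Cl at 0° (eclipsed): H–Cl eclipsed, H–H eclipsed, CH3–H eclipsed; 5.4 + 4.1 + 5.8 = 15.3 kJ/mol.
Cl at 60° (staggered): no non-H gauche contacts → 0.0 kJ/mol.
Cl at 120° (eclipsed): H–H eclipsed, H–Cl eclipsed, CH3–H eclipsed; 4.1 + 5.4 + 5.8 = 15.3 kJ/mol.
Cl at 180° (staggered): CH3–Cl gauche; 3.5 = 3.5 kJ/mol.
Cl at 240° (eclipsed): H–H eclipsed, H–H eclipsed, CH3–Cl eclipsed; 4.1 + 4.1 + 9.4 = 17.6 kJ/mol.
Cl at 300° (staggered): CH3–Cl gauche; 3.5 = 3.5 kJ/mol.
Max at 240° (17.6 kJ/mol), min at 60° (0.0 kJ/mol); barrier = 17.6 kJ/mol.

17.6 kJ/mol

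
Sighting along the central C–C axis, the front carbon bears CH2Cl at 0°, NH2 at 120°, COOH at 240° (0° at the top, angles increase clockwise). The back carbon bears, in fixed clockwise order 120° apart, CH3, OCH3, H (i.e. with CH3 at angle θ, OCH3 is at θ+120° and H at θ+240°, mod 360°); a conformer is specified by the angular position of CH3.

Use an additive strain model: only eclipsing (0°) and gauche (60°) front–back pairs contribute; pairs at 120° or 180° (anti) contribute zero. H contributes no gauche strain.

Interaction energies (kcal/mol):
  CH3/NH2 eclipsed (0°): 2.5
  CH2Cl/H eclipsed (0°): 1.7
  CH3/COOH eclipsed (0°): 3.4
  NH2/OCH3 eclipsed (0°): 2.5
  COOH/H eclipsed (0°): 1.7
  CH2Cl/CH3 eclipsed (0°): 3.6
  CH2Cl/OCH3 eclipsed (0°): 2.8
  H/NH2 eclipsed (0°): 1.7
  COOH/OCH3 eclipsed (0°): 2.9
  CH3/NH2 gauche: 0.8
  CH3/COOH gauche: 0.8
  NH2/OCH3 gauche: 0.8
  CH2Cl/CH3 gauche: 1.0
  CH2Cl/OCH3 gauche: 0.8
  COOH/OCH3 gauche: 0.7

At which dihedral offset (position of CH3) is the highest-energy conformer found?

240°

CH3 at 0° (eclipsed): CH2Cl–CH3 eclipsed, NH2–OCH3 eclipsed, COOH–H eclipsed; 3.6 + 2.5 + 1.7 = 7.8 kcal/mol.
CH3 at 60° (staggered): CH2Cl–CH3 gauche, NH2–CH3 gauche, NH2–OCH3 gauche, COOH–OCH3 gauche; 1.0 + 0.8 + 0.8 + 0.7 = 3.3 kcal/mol.
CH3 at 120° (eclipsed): CH2Cl–H eclipsed, NH2–CH3 eclipsed, COOH–OCH3 eclipsed; 1.7 + 2.5 + 2.9 = 7.1 kcal/mol.
CH3 at 180° (staggered): CH2Cl–OCH3 gauche, NH2–CH3 gauche, COOH–CH3 gauche, COOH–OCH3 gauche; 0.8 + 0.8 + 0.8 + 0.7 = 3.1 kcal/mol.
CH3 at 240° (eclipsed): CH2Cl–OCH3 eclipsed, NH2–H eclipsed, COOH–CH3 eclipsed; 2.8 + 1.7 + 3.4 = 7.9 kcal/mol.
CH3 at 300° (staggered): CH2Cl–CH3 gauche, CH2Cl–OCH3 gauche, NH2–OCH3 gauche, COOH–CH3 gauche; 1.0 + 0.8 + 0.8 + 0.8 = 3.4 kcal/mol.
The maximum (7.9 kcal/mol) occurs with CH3 at 240°.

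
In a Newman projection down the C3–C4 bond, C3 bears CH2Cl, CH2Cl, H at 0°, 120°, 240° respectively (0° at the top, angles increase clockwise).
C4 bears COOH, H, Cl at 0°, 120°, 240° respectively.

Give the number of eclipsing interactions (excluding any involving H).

Non-H eclipsing pairs: CH2Cl(0°)/COOH(0°) — 1 interaction.

1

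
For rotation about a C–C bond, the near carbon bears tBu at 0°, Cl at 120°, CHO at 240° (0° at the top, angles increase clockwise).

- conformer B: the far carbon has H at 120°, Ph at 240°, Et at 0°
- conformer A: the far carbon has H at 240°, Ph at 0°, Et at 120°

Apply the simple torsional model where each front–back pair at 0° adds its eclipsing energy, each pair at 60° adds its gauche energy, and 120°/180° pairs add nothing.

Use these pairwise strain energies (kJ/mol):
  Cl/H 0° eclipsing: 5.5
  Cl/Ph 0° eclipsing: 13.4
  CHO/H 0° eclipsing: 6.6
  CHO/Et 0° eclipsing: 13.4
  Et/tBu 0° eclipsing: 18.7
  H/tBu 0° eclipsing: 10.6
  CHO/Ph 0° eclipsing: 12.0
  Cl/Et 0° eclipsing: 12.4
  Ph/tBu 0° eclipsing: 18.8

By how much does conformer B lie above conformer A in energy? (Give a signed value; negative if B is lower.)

B is eclipsed. tBu at 0° is eclipsed with Et at 0° (18.7); Cl at 120° is eclipsed with H at 120° (5.5); CHO at 240° is eclipsed with Ph at 240° (12.0). Total 36.2 kJ/mol.
A is eclipsed. tBu at 0° is eclipsed with Ph at 0° (18.8); Cl at 120° is eclipsed with Et at 120° (12.4); CHO at 240° is eclipsed with H at 240° (6.6). Total 37.8 kJ/mol.
E(B) − E(A) = 36.2 − 37.8 = -1.6 kJ/mol.

-1.6 kJ/mol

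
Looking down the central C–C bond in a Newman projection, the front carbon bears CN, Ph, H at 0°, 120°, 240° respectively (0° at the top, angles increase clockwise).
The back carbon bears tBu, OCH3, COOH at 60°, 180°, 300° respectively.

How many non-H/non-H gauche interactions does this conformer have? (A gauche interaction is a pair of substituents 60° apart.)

4

Non-H gauche pairs: CN(0°)/tBu(60°); CN(0°)/COOH(300°); Ph(120°)/tBu(60°); Ph(120°)/OCH3(180°) — 4 interactions.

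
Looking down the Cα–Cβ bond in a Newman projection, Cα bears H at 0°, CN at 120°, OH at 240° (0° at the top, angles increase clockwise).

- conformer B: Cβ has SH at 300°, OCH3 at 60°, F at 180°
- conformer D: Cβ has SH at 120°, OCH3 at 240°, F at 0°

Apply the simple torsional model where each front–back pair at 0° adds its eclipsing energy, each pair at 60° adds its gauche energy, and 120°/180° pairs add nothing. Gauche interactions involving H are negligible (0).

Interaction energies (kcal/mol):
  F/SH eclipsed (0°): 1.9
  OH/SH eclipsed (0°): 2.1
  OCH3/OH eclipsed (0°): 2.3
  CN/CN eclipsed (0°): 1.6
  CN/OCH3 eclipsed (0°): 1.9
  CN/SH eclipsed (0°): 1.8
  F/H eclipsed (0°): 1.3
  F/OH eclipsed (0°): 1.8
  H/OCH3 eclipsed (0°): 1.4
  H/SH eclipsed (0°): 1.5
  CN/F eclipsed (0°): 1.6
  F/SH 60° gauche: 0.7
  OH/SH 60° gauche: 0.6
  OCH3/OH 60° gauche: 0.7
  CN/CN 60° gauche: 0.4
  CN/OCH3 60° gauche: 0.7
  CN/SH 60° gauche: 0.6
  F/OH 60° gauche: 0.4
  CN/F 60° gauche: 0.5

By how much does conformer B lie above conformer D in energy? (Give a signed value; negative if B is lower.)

-3.2 kcal/mol

B (staggered): CN(120°)/OCH3(60°) gauche 0.7; CN(120°)/F(180°) gauche 0.5; OH(240°)/SH(300°) gauche 0.6; OH(240°)/F(180°) gauche 0.4 → 2.2 kcal/mol.
D (eclipsed): H(0°)/F(0°) eclipsed 1.3; CN(120°)/SH(120°) eclipsed 1.8; OH(240°)/OCH3(240°) eclipsed 2.3 → 5.4 kcal/mol.
E(B) − E(D) = 2.2 − 5.4 = -3.2 kcal/mol.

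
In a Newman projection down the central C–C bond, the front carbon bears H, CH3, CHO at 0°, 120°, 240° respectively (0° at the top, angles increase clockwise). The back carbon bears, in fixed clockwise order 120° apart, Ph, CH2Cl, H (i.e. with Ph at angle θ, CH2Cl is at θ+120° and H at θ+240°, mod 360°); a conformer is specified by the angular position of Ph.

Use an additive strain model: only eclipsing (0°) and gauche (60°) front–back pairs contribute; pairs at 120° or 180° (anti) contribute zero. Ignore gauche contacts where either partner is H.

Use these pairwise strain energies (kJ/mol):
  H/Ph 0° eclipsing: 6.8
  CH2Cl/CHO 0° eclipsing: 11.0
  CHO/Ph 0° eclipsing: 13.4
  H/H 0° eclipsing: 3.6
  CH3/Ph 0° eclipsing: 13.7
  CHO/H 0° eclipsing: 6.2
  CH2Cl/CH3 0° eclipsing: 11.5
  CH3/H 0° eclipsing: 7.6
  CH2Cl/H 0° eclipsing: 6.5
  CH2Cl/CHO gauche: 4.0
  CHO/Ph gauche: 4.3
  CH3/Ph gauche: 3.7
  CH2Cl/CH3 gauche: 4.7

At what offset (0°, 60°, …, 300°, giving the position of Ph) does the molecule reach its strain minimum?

300°

Ph at 0° (eclipsed): H(0°)/Ph(0°) eclipsed 6.8; CH3(120°)/CH2Cl(120°) eclipsed 11.5; CHO(240°)/H(240°) eclipsed 6.2 → 24.5 kJ/mol.
Ph at 60° (staggered): CH3(120°)/Ph(60°) gauche 3.7; CH3(120°)/CH2Cl(180°) gauche 4.7; CHO(240°)/CH2Cl(180°) gauche 4.0 → 12.4 kJ/mol.
Ph at 120° (eclipsed): H(0°)/H(0°) eclipsed 3.6; CH3(120°)/Ph(120°) eclipsed 13.7; CHO(240°)/CH2Cl(240°) eclipsed 11.0 → 28.3 kJ/mol.
Ph at 180° (staggered): CH3(120°)/Ph(180°) gauche 3.7; CHO(240°)/Ph(180°) gauche 4.3; CHO(240°)/CH2Cl(300°) gauche 4.0 → 12.0 kJ/mol.
Ph at 240° (eclipsed): H(0°)/CH2Cl(0°) eclipsed 6.5; CH3(120°)/H(120°) eclipsed 7.6; CHO(240°)/Ph(240°) eclipsed 13.4 → 27.5 kJ/mol.
Ph at 300° (staggered): CH3(120°)/CH2Cl(60°) gauche 4.7; CHO(240°)/Ph(300°) gauche 4.3 → 9.0 kJ/mol.
The minimum (9.0 kJ/mol) occurs with Ph at 300°.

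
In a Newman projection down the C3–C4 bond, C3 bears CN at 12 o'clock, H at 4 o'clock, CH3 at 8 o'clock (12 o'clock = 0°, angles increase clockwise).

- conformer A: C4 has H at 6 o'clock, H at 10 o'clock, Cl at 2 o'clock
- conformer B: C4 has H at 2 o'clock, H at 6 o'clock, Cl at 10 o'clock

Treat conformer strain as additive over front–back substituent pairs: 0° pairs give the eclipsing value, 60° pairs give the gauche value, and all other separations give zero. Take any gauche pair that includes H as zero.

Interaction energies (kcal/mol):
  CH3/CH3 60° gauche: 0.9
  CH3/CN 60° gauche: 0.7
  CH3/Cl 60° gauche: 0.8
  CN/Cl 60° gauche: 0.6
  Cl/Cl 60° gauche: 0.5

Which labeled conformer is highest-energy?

B

A (staggered): CN–Cl gauche; 0.6 = 0.6 kcal/mol.
B (staggered): CN–Cl gauche, CH3–Cl gauche; 0.6 + 0.8 = 1.4 kcal/mol.
B has the highest total (1.4 kcal/mol).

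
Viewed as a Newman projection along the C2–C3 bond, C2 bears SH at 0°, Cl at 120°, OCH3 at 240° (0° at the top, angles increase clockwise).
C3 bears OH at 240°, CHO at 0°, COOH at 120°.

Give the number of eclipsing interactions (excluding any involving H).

Non-H eclipsing pairs: SH(0°)/CHO(0°); Cl(120°)/COOH(120°); OCH3(240°)/OH(240°) — 3 interactions.

3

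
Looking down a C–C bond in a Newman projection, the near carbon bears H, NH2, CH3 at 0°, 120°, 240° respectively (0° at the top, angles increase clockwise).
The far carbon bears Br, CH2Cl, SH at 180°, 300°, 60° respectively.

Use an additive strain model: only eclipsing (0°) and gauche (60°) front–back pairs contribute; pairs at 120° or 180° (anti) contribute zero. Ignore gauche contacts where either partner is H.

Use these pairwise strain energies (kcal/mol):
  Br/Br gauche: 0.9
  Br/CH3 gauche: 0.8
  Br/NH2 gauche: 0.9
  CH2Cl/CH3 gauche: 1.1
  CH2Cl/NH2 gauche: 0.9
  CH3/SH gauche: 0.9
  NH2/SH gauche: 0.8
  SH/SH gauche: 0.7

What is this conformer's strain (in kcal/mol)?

This conformer (staggered): NH2–Br gauche, NH2–SH gauche, CH3–Br gauche, CH3–CH2Cl gauche; 0.9 + 0.8 + 0.8 + 1.1 = 3.6 kcal/mol.

3.6 kcal/mol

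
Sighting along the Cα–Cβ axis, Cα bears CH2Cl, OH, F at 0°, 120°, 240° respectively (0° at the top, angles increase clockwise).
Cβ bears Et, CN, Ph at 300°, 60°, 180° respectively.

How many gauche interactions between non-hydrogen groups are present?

6

Non-H gauche pairs: CH2Cl(0°)/Et(300°); CH2Cl(0°)/CN(60°); OH(120°)/CN(60°); OH(120°)/Ph(180°); F(240°)/Et(300°); F(240°)/Ph(180°) — 6 interactions.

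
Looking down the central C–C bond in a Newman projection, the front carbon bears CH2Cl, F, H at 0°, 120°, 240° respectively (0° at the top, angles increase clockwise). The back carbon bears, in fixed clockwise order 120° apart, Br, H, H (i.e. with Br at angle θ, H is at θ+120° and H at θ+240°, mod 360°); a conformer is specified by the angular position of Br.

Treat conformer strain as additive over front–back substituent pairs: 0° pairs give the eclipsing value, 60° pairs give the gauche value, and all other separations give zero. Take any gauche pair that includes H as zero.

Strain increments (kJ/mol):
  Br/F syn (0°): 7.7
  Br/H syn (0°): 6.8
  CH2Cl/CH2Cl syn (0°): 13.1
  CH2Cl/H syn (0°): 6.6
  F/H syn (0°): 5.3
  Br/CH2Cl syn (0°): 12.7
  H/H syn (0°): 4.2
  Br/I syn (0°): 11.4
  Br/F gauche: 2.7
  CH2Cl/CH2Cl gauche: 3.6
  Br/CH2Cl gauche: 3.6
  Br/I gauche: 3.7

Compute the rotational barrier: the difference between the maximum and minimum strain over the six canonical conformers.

19.5 kJ/mol

Br at 0° is eclipsed. CH2Cl at 0° is eclipsed with Br at 0° (12.7); F at 120° is eclipsed with H at 120° (5.3); H at 240° is eclipsed with H at 240° (4.2). Total 22.2 kJ/mol.
Br at 60° is staggered. CH2Cl at 0° is gauche with Br at 60° (3.6); F at 120° is gauche with Br at 60° (2.7). Total 6.3 kJ/mol.
Br at 120° is eclipsed. CH2Cl at 0° is eclipsed with H at 0° (6.6); F at 120° is eclipsed with Br at 120° (7.7); H at 240° is eclipsed with H at 240° (4.2). Total 18.5 kJ/mol.
Br at 180° is staggered. F at 120° is gauche with Br at 180° (2.7). Total 2.7 kJ/mol.
Br at 240° is eclipsed. CH2Cl at 0° is eclipsed with H at 0° (6.6); F at 120° is eclipsed with H at 120° (5.3); H at 240° is eclipsed with Br at 240° (6.8). Total 18.7 kJ/mol.
Br at 300° is staggered. CH2Cl at 0° is gauche with Br at 300° (3.6). Total 3.6 kJ/mol.
Max at 0° (22.2 kJ/mol), min at 180° (2.7 kJ/mol); barrier = 19.5 kJ/mol.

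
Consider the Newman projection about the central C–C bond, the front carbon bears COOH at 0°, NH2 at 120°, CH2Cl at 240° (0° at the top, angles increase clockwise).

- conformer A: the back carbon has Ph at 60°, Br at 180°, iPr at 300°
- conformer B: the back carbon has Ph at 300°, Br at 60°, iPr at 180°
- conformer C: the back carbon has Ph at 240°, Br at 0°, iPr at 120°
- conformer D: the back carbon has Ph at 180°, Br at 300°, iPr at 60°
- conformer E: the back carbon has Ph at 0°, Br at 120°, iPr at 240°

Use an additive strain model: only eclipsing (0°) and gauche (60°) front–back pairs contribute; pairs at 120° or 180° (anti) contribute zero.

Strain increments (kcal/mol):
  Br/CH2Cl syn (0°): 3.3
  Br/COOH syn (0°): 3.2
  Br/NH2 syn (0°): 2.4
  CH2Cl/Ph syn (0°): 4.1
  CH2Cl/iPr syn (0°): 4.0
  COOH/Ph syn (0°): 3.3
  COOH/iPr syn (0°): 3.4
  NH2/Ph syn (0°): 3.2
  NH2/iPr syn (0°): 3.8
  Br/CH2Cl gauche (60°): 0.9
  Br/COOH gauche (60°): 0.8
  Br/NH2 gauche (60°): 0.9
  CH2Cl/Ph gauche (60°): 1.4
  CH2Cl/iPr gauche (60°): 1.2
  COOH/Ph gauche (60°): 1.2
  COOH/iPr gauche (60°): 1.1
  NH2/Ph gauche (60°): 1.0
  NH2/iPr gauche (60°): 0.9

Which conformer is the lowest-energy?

A (staggered): COOH(0°)/Ph(60°) gauche 1.2; COOH(0°)/iPr(300°) gauche 1.1; NH2(120°)/Ph(60°) gauche 1.0; NH2(120°)/Br(180°) gauche 0.9; CH2Cl(240°)/Br(180°) gauche 0.9; CH2Cl(240°)/iPr(300°) gauche 1.2 → 6.3 kcal/mol.
B (staggered): COOH(0°)/Ph(300°) gauche 1.2; COOH(0°)/Br(60°) gauche 0.8; NH2(120°)/Br(60°) gauche 0.9; NH2(120°)/iPr(180°) gauche 0.9; CH2Cl(240°)/Ph(300°) gauche 1.4; CH2Cl(240°)/iPr(180°) gauche 1.2 → 6.4 kcal/mol.
C (eclipsed): COOH(0°)/Br(0°) eclipsed 3.2; NH2(120°)/iPr(120°) eclipsed 3.8; CH2Cl(240°)/Ph(240°) eclipsed 4.1 → 11.1 kcal/mol.
D (staggered): COOH(0°)/Br(300°) gauche 0.8; COOH(0°)/iPr(60°) gauche 1.1; NH2(120°)/Ph(180°) gauche 1.0; NH2(120°)/iPr(60°) gauche 0.9; CH2Cl(240°)/Ph(180°) gauche 1.4; CH2Cl(240°)/Br(300°) gauche 0.9 → 6.1 kcal/mol.
E (eclipsed): COOH(0°)/Ph(0°) eclipsed 3.3; NH2(120°)/Br(120°) eclipsed 2.4; CH2Cl(240°)/iPr(240°) eclipsed 4.0 → 9.7 kcal/mol.
D has the lowest total (6.1 kcal/mol).

D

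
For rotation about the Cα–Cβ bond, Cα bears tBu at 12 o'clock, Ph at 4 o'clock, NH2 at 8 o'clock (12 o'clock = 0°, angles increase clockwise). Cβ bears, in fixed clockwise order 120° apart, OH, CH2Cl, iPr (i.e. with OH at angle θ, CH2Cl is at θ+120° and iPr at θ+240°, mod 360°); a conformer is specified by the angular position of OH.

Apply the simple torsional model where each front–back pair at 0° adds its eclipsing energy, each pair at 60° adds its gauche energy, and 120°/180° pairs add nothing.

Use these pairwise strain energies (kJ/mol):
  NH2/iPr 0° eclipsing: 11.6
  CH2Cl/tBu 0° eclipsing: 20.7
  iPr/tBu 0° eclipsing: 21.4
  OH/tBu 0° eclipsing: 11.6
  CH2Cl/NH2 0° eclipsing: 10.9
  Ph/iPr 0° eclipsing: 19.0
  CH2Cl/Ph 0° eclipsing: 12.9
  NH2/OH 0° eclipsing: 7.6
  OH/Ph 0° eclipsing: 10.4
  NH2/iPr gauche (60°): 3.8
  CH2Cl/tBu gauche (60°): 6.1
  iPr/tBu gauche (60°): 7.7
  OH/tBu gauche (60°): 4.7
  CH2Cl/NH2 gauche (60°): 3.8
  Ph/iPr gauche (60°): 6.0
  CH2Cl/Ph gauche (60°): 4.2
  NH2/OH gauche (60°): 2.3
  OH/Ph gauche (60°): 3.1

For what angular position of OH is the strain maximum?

OH at 0° (eclipsed): tBu(0°)/OH(0°) eclipsed 11.6; Ph(120°)/CH2Cl(120°) eclipsed 12.9; NH2(240°)/iPr(240°) eclipsed 11.6 → 36.1 kJ/mol.
OH at 60° (staggered): tBu(0°)/OH(60°) gauche 4.7; tBu(0°)/iPr(300°) gauche 7.7; Ph(120°)/OH(60°) gauche 3.1; Ph(120°)/CH2Cl(180°) gauche 4.2; NH2(240°)/CH2Cl(180°) gauche 3.8; NH2(240°)/iPr(300°) gauche 3.8 → 27.3 kJ/mol.
OH at 120° (eclipsed): tBu(0°)/iPr(0°) eclipsed 21.4; Ph(120°)/OH(120°) eclipsed 10.4; NH2(240°)/CH2Cl(240°) eclipsed 10.9 → 42.7 kJ/mol.
OH at 180° (staggered): tBu(0°)/CH2Cl(300°) gauche 6.1; tBu(0°)/iPr(60°) gauche 7.7; Ph(120°)/OH(180°) gauche 3.1; Ph(120°)/iPr(60°) gauche 6.0; NH2(240°)/OH(180°) gauche 2.3; NH2(240°)/CH2Cl(300°) gauche 3.8 → 29.0 kJ/mol.
OH at 240° (eclipsed): tBu(0°)/CH2Cl(0°) eclipsed 20.7; Ph(120°)/iPr(120°) eclipsed 19.0; NH2(240°)/OH(240°) eclipsed 7.6 → 47.3 kJ/mol.
OH at 300° (staggered): tBu(0°)/OH(300°) gauche 4.7; tBu(0°)/CH2Cl(60°) gauche 6.1; Ph(120°)/CH2Cl(60°) gauche 4.2; Ph(120°)/iPr(180°) gauche 6.0; NH2(240°)/OH(300°) gauche 2.3; NH2(240°)/iPr(180°) gauche 3.8 → 27.1 kJ/mol.
The maximum (47.3 kJ/mol) occurs with OH at 240°.

240°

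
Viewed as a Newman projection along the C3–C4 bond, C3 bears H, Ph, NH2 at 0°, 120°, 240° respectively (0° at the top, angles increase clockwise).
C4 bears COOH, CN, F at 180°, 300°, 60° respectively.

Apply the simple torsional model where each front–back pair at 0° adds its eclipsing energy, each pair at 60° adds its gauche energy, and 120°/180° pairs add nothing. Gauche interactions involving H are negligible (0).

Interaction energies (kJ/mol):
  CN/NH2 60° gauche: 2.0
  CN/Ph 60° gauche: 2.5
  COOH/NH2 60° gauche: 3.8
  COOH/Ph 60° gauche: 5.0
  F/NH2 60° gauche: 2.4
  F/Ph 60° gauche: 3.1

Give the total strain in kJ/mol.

13.9 kJ/mol

This conformer is staggered. Ph at 120° is gauche with COOH at 180° (5.0); Ph at 120° is gauche with F at 60° (3.1); NH2 at 240° is gauche with COOH at 180° (3.8); NH2 at 240° is gauche with CN at 300° (2.0). Total 13.9 kJ/mol.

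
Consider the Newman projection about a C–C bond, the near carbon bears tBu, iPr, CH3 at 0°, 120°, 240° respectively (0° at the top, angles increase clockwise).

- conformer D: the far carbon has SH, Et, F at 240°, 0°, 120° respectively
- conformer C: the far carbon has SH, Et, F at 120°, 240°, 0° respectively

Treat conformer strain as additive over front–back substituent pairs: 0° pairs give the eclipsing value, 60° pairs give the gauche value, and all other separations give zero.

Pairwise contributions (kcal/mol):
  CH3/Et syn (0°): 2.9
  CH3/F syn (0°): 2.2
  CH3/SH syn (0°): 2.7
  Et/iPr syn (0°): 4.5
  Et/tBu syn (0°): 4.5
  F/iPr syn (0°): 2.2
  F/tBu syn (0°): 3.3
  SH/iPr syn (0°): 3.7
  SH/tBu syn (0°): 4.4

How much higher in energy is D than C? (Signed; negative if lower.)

D (eclipsed): tBu–Et eclipsed, iPr–F eclipsed, CH3–SH eclipsed; 4.5 + 2.2 + 2.7 = 9.4 kcal/mol.
C (eclipsed): tBu–F eclipsed, iPr–SH eclipsed, CH3–Et eclipsed; 3.3 + 3.7 + 2.9 = 9.9 kcal/mol.
E(D) − E(C) = 9.4 − 9.9 = -0.5 kcal/mol.

-0.5 kcal/mol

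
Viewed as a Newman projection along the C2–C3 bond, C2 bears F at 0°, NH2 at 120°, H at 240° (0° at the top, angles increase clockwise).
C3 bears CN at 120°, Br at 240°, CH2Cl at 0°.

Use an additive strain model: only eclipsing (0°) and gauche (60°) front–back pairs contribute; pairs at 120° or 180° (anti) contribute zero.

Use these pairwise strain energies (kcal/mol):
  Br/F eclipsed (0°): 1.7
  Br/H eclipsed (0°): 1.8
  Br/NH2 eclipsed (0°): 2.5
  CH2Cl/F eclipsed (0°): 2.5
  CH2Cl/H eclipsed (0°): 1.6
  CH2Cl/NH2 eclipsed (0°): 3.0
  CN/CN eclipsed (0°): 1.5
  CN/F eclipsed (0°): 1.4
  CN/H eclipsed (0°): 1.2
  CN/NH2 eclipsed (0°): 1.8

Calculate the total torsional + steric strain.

6.1 kcal/mol

This conformer (eclipsed): F(0°)/CH2Cl(0°) eclipsed 2.5; NH2(120°)/CN(120°) eclipsed 1.8; H(240°)/Br(240°) eclipsed 1.8 → 6.1 kcal/mol.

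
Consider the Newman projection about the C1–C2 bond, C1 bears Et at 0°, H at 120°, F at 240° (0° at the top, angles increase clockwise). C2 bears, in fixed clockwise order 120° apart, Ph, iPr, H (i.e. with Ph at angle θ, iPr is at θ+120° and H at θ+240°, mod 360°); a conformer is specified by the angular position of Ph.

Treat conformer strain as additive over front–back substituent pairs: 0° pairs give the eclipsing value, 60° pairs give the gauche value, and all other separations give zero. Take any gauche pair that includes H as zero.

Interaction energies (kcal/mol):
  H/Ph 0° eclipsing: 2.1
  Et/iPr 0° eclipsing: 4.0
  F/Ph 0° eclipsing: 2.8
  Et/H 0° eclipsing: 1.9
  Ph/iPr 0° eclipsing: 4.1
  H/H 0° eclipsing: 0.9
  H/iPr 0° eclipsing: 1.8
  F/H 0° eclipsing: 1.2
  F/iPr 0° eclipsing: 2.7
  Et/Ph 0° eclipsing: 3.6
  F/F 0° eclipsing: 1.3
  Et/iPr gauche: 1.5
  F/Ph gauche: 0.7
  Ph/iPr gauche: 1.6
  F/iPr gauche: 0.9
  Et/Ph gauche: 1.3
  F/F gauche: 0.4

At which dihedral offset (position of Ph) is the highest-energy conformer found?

240°

Ph at 0° (eclipsed): Et–Ph eclipsed, H–iPr eclipsed, F–H eclipsed; 3.6 + 1.8 + 1.2 = 6.6 kcal/mol.
Ph at 60° (staggered): Et–Ph gauche, F–iPr gauche; 1.3 + 0.9 = 2.2 kcal/mol.
Ph at 120° (eclipsed): Et–H eclipsed, H–Ph eclipsed, F–iPr eclipsed; 1.9 + 2.1 + 2.7 = 6.7 kcal/mol.
Ph at 180° (staggered): Et–iPr gauche, F–Ph gauche, F–iPr gauche; 1.5 + 0.7 + 0.9 = 3.1 kcal/mol.
Ph at 240° (eclipsed): Et–iPr eclipsed, H–H eclipsed, F–Ph eclipsed; 4.0 + 0.9 + 2.8 = 7.7 kcal/mol.
Ph at 300° (staggered): Et–Ph gauche, Et–iPr gauche, F–Ph gauche; 1.3 + 1.5 + 0.7 = 3.5 kcal/mol.
The maximum (7.7 kcal/mol) occurs with Ph at 240°.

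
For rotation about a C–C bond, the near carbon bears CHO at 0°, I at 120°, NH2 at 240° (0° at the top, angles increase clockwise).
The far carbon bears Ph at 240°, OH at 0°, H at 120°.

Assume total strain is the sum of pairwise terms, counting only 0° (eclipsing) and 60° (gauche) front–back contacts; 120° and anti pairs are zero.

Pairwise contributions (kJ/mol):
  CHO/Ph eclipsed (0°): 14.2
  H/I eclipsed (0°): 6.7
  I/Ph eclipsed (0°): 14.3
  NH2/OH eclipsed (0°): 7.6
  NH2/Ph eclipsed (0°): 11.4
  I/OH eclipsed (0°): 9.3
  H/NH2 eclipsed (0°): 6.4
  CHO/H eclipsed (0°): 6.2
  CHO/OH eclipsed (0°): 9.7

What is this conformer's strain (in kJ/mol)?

27.8 kJ/mol

This conformer (eclipsed): CHO(0°)/OH(0°) eclipsed 9.7; I(120°)/H(120°) eclipsed 6.7; NH2(240°)/Ph(240°) eclipsed 11.4 → 27.8 kJ/mol.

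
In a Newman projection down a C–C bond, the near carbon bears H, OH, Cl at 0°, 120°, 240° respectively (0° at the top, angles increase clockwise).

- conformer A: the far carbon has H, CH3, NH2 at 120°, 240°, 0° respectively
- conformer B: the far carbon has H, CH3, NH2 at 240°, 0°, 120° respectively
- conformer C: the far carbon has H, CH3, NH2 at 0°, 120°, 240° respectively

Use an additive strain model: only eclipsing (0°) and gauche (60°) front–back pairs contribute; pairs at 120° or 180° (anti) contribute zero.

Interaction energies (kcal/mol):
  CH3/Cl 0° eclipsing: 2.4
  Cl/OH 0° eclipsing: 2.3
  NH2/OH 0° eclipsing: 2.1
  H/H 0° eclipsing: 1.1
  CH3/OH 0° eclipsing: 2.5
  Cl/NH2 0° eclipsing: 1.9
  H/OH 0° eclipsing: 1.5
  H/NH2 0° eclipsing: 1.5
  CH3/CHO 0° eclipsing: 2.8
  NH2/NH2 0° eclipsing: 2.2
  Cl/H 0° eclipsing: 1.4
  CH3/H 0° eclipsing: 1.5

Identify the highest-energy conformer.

A (eclipsed): H–NH2 eclipsed, OH–H eclipsed, Cl–CH3 eclipsed; 1.5 + 1.5 + 2.4 = 5.4 kcal/mol.
B (eclipsed): H–CH3 eclipsed, OH–NH2 eclipsed, Cl–H eclipsed; 1.5 + 2.1 + 1.4 = 5.0 kcal/mol.
C (eclipsed): H–H eclipsed, OH–CH3 eclipsed, Cl–NH2 eclipsed; 1.1 + 2.5 + 1.9 = 5.5 kcal/mol.
C has the highest total (5.5 kcal/mol).

C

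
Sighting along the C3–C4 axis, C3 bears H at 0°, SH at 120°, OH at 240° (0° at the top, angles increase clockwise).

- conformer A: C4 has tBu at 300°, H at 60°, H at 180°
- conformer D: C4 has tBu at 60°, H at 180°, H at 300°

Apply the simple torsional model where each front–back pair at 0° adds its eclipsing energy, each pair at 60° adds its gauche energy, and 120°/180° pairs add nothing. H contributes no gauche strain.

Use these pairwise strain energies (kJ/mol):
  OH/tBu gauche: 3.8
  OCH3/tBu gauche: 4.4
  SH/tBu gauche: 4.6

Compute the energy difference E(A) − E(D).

-0.8 kJ/mol

A is staggered. OH at 240° is gauche with tBu at 300° (3.8). Total 3.8 kJ/mol.
D is staggered. SH at 120° is gauche with tBu at 60° (4.6). Total 4.6 kJ/mol.
E(A) − E(D) = 3.8 − 4.6 = -0.8 kJ/mol.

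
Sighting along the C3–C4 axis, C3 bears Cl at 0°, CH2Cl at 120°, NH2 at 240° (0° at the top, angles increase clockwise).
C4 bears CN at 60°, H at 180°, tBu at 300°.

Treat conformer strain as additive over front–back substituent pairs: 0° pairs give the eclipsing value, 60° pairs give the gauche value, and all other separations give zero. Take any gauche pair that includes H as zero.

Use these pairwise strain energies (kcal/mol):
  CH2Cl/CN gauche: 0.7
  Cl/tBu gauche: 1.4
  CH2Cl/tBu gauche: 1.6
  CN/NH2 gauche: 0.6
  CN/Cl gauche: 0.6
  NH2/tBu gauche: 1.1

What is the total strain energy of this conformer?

This conformer (staggered): Cl(0°)/CN(60°) gauche 0.6; Cl(0°)/tBu(300°) gauche 1.4; CH2Cl(120°)/CN(60°) gauche 0.7; NH2(240°)/tBu(300°) gauche 1.1 → 3.8 kcal/mol.

3.8 kcal/mol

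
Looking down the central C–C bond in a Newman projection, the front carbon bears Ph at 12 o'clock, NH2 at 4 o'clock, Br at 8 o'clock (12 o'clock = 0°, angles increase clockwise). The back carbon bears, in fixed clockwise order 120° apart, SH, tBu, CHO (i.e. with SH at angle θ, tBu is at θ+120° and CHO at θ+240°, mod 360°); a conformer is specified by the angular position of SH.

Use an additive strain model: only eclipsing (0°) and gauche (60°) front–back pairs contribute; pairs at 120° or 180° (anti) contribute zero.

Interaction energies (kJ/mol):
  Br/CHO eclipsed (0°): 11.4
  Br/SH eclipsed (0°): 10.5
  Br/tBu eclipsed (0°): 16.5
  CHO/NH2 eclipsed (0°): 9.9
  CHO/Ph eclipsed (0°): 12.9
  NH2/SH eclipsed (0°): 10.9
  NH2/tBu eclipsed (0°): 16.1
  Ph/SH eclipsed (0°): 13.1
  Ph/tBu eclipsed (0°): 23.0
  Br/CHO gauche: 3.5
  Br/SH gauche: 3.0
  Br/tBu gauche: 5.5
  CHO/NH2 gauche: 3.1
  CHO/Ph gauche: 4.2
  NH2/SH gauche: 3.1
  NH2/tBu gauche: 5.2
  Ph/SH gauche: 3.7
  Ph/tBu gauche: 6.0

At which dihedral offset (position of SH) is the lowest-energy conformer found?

300°

SH at 0° is eclipsed. Ph at 0° is eclipsed with SH at 0° (13.1); NH2 at 120° is eclipsed with tBu at 120° (16.1); Br at 240° is eclipsed with CHO at 240° (11.4). Total 40.6 kJ/mol.
SH at 60° is staggered. Ph at 0° is gauche with SH at 60° (3.7); Ph at 0° is gauche with CHO at 300° (4.2); NH2 at 120° is gauche with SH at 60° (3.1); NH2 at 120° is gauche with tBu at 180° (5.2); Br at 240° is gauche with tBu at 180° (5.5); Br at 240° is gauche with CHO at 300° (3.5). Total 25.2 kJ/mol.
SH at 120° is eclipsed. Ph at 0° is eclipsed with CHO at 0° (12.9); NH2 at 120° is eclipsed with SH at 120° (10.9); Br at 240° is eclipsed with tBu at 240° (16.5). Total 40.3 kJ/mol.
SH at 180° is staggered. Ph at 0° is gauche with tBu at 300° (6.0); Ph at 0° is gauche with CHO at 60° (4.2); NH2 at 120° is gauche with SH at 180° (3.1); NH2 at 120° is gauche with CHO at 60° (3.1); Br at 240° is gauche with SH at 180° (3.0); Br at 240° is gauche with tBu at 300° (5.5). Total 24.9 kJ/mol.
SH at 240° is eclipsed. Ph at 0° is eclipsed with tBu at 0° (23.0); NH2 at 120° is eclipsed with CHO at 120° (9.9); Br at 240° is eclipsed with SH at 240° (10.5). Total 43.4 kJ/mol.
SH at 300° is staggered. Ph at 0° is gauche with SH at 300° (3.7); Ph at 0° is gauche with tBu at 60° (6.0); NH2 at 120° is gauche with tBu at 60° (5.2); NH2 at 120° is gauche with CHO at 180° (3.1); Br at 240° is gauche with SH at 300° (3.0); Br at 240° is gauche with CHO at 180° (3.5). Total 24.5 kJ/mol.
The minimum (24.5 kJ/mol) occurs with SH at 300°.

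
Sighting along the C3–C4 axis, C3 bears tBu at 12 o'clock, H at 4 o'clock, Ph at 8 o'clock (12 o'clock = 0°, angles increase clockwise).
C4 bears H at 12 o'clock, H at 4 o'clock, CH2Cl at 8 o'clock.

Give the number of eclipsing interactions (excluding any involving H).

1

Non-H eclipsing pairs: Ph(240°)/CH2Cl(240°) — 1 interaction.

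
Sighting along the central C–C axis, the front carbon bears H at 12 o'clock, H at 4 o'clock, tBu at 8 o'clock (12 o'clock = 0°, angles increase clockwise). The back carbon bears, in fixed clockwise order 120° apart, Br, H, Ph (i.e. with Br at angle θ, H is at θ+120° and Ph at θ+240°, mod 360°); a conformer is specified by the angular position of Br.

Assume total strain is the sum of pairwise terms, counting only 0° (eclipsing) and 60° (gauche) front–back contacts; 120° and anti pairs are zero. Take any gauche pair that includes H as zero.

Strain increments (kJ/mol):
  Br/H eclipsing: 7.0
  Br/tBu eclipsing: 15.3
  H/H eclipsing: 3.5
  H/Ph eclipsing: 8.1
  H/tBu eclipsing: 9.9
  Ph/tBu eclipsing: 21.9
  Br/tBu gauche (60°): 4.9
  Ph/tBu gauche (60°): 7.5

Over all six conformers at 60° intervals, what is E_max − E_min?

Br at 0° (eclipsed): H–Br eclipsed, H–H eclipsed, tBu–Ph eclipsed; 7.0 + 3.5 + 21.9 = 32.4 kJ/mol.
Br at 60° (staggered): tBu–Ph gauche; 7.5 = 7.5 kJ/mol.
Br at 120° (eclipsed): H–Ph eclipsed, H–Br eclipsed, tBu–H eclipsed; 8.1 + 7.0 + 9.9 = 25.0 kJ/mol.
Br at 180° (staggered): tBu–Br gauche; 4.9 = 4.9 kJ/mol.
Br at 240° (eclipsed): H–H eclipsed, H–Ph eclipsed, tBu–Br eclipsed; 3.5 + 8.1 + 15.3 = 26.9 kJ/mol.
Br at 300° (staggered): tBu–Br gauche, tBu–Ph gauche; 4.9 + 7.5 = 12.4 kJ/mol.
Max at 0° (32.4 kJ/mol), min at 180° (4.9 kJ/mol); barrier = 27.5 kJ/mol.

27.5 kJ/mol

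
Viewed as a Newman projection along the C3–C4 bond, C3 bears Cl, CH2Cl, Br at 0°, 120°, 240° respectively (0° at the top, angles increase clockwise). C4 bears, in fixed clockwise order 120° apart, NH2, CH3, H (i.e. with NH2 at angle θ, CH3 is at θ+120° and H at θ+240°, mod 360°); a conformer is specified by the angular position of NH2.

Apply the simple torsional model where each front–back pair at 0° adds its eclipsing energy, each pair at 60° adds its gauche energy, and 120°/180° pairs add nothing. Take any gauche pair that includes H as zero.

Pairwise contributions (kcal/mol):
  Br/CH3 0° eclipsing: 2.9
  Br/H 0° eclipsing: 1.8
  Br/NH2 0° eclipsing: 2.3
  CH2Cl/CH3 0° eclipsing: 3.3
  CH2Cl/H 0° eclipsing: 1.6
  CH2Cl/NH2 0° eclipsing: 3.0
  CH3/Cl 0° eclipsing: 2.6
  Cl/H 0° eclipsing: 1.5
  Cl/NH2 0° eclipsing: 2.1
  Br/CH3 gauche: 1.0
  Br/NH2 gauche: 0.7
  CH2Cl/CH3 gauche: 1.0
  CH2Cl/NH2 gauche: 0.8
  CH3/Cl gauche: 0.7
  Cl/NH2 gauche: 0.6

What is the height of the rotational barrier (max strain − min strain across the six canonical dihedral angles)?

4.4 kcal/mol

NH2 at 0° (eclipsed): Cl(0°)/NH2(0°) eclipsed 2.1; CH2Cl(120°)/CH3(120°) eclipsed 3.3; Br(240°)/H(240°) eclipsed 1.8 → 7.2 kcal/mol.
NH2 at 60° (staggered): Cl(0°)/NH2(60°) gauche 0.6; CH2Cl(120°)/NH2(60°) gauche 0.8; CH2Cl(120°)/CH3(180°) gauche 1.0; Br(240°)/CH3(180°) gauche 1.0 → 3.4 kcal/mol.
NH2 at 120° (eclipsed): Cl(0°)/H(0°) eclipsed 1.5; CH2Cl(120°)/NH2(120°) eclipsed 3.0; Br(240°)/CH3(240°) eclipsed 2.9 → 7.4 kcal/mol.
NH2 at 180° (staggered): Cl(0°)/CH3(300°) gauche 0.7; CH2Cl(120°)/NH2(180°) gauche 0.8; Br(240°)/NH2(180°) gauche 0.7; Br(240°)/CH3(300°) gauche 1.0 → 3.2 kcal/mol.
NH2 at 240° (eclipsed): Cl(0°)/CH3(0°) eclipsed 2.6; CH2Cl(120°)/H(120°) eclipsed 1.6; Br(240°)/NH2(240°) eclipsed 2.3 → 6.5 kcal/mol.
NH2 at 300° (staggered): Cl(0°)/NH2(300°) gauche 0.6; Cl(0°)/CH3(60°) gauche 0.7; CH2Cl(120°)/CH3(60°) gauche 1.0; Br(240°)/NH2(300°) gauche 0.7 → 3.0 kcal/mol.
Max at 120° (7.4 kcal/mol), min at 300° (3.0 kcal/mol); barrier = 4.4 kcal/mol.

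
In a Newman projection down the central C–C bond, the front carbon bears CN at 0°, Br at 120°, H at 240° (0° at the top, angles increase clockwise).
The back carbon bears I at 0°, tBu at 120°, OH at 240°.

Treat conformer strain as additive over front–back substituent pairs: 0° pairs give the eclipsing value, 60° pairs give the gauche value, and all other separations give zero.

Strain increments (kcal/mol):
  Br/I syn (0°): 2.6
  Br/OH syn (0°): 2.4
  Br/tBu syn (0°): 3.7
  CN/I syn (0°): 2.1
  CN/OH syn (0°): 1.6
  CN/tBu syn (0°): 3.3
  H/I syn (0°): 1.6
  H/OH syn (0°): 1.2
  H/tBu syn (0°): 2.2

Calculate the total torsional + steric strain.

This conformer (eclipsed): CN(0°)/I(0°) eclipsed 2.1; Br(120°)/tBu(120°) eclipsed 3.7; H(240°)/OH(240°) eclipsed 1.2 → 7.0 kcal/mol.

7.0 kcal/mol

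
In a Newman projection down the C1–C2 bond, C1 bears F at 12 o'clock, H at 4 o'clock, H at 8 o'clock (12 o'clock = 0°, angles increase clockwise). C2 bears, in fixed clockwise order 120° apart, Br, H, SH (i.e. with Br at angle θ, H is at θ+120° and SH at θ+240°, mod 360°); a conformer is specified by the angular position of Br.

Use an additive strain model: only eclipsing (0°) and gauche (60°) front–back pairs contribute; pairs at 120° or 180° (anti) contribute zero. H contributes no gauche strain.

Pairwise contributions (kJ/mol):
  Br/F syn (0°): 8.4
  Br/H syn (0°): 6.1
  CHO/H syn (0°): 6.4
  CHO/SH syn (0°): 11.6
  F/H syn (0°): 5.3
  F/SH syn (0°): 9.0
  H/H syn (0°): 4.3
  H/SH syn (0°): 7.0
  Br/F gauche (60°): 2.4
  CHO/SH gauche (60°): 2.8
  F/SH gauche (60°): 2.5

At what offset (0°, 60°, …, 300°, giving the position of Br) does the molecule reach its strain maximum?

Br at 0° (eclipsed): F(0°)/Br(0°) eclipsed 8.4; H(120°)/H(120°) eclipsed 4.3; H(240°)/SH(240°) eclipsed 7.0 → 19.7 kJ/mol.
Br at 60° (staggered): F(0°)/Br(60°) gauche 2.4; F(0°)/SH(300°) gauche 2.5 → 4.9 kJ/mol.
Br at 120° (eclipsed): F(0°)/SH(0°) eclipsed 9.0; H(120°)/Br(120°) eclipsed 6.1; H(240°)/H(240°) eclipsed 4.3 → 19.4 kJ/mol.
Br at 180° (staggered): F(0°)/SH(60°) gauche 2.5 → 2.5 kJ/mol.
Br at 240° (eclipsed): F(0°)/H(0°) eclipsed 5.3; H(120°)/SH(120°) eclipsed 7.0; H(240°)/Br(240°) eclipsed 6.1 → 18.4 kJ/mol.
Br at 300° (staggered): F(0°)/Br(300°) gauche 2.4 → 2.4 kJ/mol.
The maximum (19.7 kJ/mol) occurs with Br at 0°.

0°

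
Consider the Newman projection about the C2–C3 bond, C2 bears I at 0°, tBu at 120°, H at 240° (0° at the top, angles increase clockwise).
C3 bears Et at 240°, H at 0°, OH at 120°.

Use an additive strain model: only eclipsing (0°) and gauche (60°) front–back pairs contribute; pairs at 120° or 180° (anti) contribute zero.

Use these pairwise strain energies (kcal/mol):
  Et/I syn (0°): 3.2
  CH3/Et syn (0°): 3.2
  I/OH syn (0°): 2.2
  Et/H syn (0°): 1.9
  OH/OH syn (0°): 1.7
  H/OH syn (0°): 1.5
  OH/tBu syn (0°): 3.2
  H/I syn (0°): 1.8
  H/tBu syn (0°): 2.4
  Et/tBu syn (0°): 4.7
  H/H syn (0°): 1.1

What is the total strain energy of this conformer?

This conformer (eclipsed): I–H eclipsed, tBu–OH eclipsed, H–Et eclipsed; 1.8 + 3.2 + 1.9 = 6.9 kcal/mol.

6.9 kcal/mol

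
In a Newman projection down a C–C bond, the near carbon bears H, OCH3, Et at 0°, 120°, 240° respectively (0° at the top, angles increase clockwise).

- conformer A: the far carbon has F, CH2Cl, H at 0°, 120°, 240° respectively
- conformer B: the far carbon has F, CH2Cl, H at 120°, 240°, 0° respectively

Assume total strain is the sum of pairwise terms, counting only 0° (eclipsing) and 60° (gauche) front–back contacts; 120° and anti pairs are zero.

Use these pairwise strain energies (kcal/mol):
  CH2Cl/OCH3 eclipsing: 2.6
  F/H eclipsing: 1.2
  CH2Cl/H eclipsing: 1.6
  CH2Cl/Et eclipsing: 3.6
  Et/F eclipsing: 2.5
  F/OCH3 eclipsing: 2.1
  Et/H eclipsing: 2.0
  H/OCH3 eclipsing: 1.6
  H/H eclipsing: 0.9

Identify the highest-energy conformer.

A (eclipsed): H(0°)/F(0°) eclipsed 1.2; OCH3(120°)/CH2Cl(120°) eclipsed 2.6; Et(240°)/H(240°) eclipsed 2.0 → 5.8 kcal/mol.
B (eclipsed): H(0°)/H(0°) eclipsed 0.9; OCH3(120°)/F(120°) eclipsed 2.1; Et(240°)/CH2Cl(240°) eclipsed 3.6 → 6.6 kcal/mol.
B has the highest total (6.6 kcal/mol).

B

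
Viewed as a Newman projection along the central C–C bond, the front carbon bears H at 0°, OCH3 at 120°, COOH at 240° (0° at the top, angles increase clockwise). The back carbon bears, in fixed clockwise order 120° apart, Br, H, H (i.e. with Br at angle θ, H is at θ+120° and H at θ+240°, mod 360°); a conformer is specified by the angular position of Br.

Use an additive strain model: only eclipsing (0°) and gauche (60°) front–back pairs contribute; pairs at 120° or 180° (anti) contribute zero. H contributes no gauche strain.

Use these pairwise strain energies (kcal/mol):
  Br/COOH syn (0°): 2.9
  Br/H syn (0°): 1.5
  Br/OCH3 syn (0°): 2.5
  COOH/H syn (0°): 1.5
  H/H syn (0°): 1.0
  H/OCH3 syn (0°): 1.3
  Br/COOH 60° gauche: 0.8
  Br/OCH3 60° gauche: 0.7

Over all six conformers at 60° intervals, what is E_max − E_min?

Br at 0° (eclipsed): H–Br eclipsed, OCH3–H eclipsed, COOH–H eclipsed; 1.5 + 1.3 + 1.5 = 4.3 kcal/mol.
Br at 60° (staggered): OCH3–Br gauche; 0.7 = 0.7 kcal/mol.
Br at 120° (eclipsed): H–H eclipsed, OCH3–Br eclipsed, COOH–H eclipsed; 1.0 + 2.5 + 1.5 = 5.0 kcal/mol.
Br at 180° (staggered): OCH3–Br gauche, COOH–Br gauche; 0.7 + 0.8 = 1.5 kcal/mol.
Br at 240° (eclipsed): H–H eclipsed, OCH3–H eclipsed, COOH–Br eclipsed; 1.0 + 1.3 + 2.9 = 5.2 kcal/mol.
Br at 300° (staggered): COOH–Br gauche; 0.8 = 0.8 kcal/mol.
Max at 240° (5.2 kcal/mol), min at 60° (0.7 kcal/mol); barrier = 4.5 kcal/mol.

4.5 kcal/mol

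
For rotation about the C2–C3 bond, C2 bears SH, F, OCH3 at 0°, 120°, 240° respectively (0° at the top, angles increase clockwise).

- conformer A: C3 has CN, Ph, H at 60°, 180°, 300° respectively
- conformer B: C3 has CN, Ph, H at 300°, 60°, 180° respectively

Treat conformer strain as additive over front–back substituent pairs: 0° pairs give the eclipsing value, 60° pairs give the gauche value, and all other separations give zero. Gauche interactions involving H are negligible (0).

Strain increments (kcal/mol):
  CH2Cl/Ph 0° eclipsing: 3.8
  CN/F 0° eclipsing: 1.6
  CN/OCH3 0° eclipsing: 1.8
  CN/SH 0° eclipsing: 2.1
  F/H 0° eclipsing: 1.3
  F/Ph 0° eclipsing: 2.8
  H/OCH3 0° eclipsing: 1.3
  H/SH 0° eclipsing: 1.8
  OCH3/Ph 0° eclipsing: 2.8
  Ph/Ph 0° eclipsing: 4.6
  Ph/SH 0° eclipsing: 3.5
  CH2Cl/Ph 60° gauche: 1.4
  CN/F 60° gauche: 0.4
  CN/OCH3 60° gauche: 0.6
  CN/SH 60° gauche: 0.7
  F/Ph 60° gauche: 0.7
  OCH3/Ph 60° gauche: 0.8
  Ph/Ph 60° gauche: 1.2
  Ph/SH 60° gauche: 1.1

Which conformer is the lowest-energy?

A

A (staggered): SH(0°)/CN(60°) gauche 0.7; F(120°)/CN(60°) gauche 0.4; F(120°)/Ph(180°) gauche 0.7; OCH3(240°)/Ph(180°) gauche 0.8 → 2.6 kcal/mol.
B (staggered): SH(0°)/CN(300°) gauche 0.7; SH(0°)/Ph(60°) gauche 1.1; F(120°)/Ph(60°) gauche 0.7; OCH3(240°)/CN(300°) gauche 0.6 → 3.1 kcal/mol.
A has the lowest total (2.6 kcal/mol).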